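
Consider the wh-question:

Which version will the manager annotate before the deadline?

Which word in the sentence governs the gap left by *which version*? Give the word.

annotate

Pre-movement form: The manager will annotate which version before the deadline.
'which version' is the direct object of 'annotate'. Fronting leaves a gap immediately after 'annotate':
Which version will the manager annotate ___ before the deadline?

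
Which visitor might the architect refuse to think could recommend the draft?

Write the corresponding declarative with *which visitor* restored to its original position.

The filler 'which visitor' is interpreted as the subject of the clause embedded under 'think'. Fronting leaves a gap immediately after 'think':
Which visitor might the architect refuse to think ___ could recommend the draft?

The architect might refuse to think which visitor could recommend the draft.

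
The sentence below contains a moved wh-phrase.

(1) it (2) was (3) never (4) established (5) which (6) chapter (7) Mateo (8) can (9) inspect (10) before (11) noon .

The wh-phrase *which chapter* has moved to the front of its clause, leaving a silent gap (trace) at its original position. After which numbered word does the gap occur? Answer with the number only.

Pre-movement form: Mateo can inspect which chapter before noon.
The filler 'which chapter' is interpreted as the direct object of 'inspect'. Wh-movement fronts it, leaving a gap right after 'inspect':
It was never established which chapter Mateo can inspect ___ before noon.
'inspect' is word 9.

9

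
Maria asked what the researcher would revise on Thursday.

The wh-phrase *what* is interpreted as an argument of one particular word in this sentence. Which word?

revise

In situ: The researcher would revise what on Thursday.
The filler 'what' is interpreted as the direct object of 'revise'. It moves to the left edge, and the trace sits right after 'revise':
Maria asked what the researcher would revise ___ on Thursday.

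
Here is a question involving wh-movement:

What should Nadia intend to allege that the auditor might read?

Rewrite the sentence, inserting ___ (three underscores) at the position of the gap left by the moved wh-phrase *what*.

What should Nadia intend to allege that the auditor might read ___?

Before movement: Nadia should intend to allege that the auditor might read what.
The filler 'what' is interpreted as the direct object of 'read'. The gap is right after 'read'.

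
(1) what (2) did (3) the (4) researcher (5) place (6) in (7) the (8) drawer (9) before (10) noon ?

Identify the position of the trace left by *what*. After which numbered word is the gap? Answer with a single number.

5

Pre-movement form: The researcher did place what in the drawer before noon.
'what' is the direct object of 'place'. Wh-movement fronts it, leaving a gap right after 'place':
What did the researcher place ___ in the drawer before noon?
'place' is word 5.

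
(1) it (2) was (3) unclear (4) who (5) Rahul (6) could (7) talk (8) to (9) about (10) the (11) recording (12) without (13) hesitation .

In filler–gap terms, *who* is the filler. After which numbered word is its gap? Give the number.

Pre-movement form: Rahul could talk to who about the recording without hesitation.
'who' functions as the object of the preposition 'to'. Fronting leaves a gap immediately after 'to':
It was unclear who Rahul could talk to ___ about the recording without hesitation.
'to' is word 8.

8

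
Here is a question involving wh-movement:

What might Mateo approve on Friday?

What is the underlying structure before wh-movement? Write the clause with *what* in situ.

'what' functions as the direct object of 'approve'. Fronting leaves a gap immediately after 'approve':
What might Mateo approve ___ on Friday?

Mateo might approve what on Friday.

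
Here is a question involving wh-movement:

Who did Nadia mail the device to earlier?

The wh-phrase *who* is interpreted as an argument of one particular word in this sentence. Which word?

to

In situ: Nadia did mail the device to who earlier.
The filler 'who' is interpreted as the object of the preposition 'to' (recipient of 'mail'). Wh-movement fronts it, leaving a gap right after 'to':
Who did Nadia mail the device to ___ earlier?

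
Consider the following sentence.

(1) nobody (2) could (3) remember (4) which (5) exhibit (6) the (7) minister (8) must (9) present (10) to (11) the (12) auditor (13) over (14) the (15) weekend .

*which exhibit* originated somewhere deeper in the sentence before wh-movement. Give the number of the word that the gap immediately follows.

9

In situ: The minister must present which exhibit to the auditor over the weekend.
'which exhibit' functions as the direct object of 'present'. It moves to the left edge, and the trace sits right after 'present':
Nobody could remember which exhibit the minister must present ___ to the auditor over the weekend.
'present' is word 9.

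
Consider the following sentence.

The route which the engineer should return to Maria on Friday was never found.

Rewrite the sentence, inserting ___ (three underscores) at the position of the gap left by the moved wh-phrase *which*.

The route which the engineer should return ___ to Maria on Friday was never found.

'which' is the direct object of 'return'. The gap is right after 'return'.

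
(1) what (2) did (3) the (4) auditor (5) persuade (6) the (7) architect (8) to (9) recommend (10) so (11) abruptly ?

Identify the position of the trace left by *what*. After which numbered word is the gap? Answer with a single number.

9

Before movement: The auditor did persuade the architect to recommend what so abruptly.
The filler 'what' is interpreted as the direct object of 'recommend'. It moves to the left edge, and the trace sits right after 'recommend':
What did the auditor persuade the architect to recommend ___ so abruptly?
'recommend' is word 9.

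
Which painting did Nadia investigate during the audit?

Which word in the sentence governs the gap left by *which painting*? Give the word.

investigate

In situ: Nadia did investigate which painting during the audit.
'which painting' is the direct object of 'investigate'. Wh-movement fronts it, leaving a gap right after 'investigate':
Which painting did Nadia investigate ___ during the audit?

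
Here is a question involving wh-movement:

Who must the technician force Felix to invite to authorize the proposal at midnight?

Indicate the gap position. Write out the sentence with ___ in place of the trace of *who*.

In situ: The technician must force Felix to invite who to authorize the proposal at midnight.
The filler 'who' is interpreted as the direct object of 'invite'. The gap is right after 'invite'.

Who must the technician force Felix to invite ___ to authorize the proposal at midnight?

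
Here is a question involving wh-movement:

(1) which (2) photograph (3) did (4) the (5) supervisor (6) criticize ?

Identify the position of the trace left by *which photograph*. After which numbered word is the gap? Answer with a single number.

Pre-movement form: The supervisor did criticize which photograph.
The filler 'which photograph' is interpreted as the direct object of 'criticize'. Fronting leaves a gap immediately after 'criticize':
Which photograph did the supervisor criticize ___?
'criticize' is word 6.

6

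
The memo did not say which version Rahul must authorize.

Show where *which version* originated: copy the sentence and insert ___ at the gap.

Before movement: Rahul must authorize which version.
'which version' functions as the direct object of 'authorize'. The gap is right after 'authorize'.

The memo did not say which version Rahul must authorize ___.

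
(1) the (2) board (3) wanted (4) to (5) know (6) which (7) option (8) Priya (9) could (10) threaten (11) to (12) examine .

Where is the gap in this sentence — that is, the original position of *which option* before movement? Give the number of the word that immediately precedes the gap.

12

Pre-movement form: Priya could threaten to examine which option.
The filler 'which option' is interpreted as the direct object of 'examine'. Wh-movement fronts it, leaving a gap right after 'examine':
The board wanted to know which option Priya could threaten to examine ___.
'examine' is word 12.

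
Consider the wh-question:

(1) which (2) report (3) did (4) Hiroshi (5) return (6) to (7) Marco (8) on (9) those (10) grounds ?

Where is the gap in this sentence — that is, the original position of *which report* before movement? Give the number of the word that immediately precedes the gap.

Pre-movement form: Hiroshi did return which report to Marco on those grounds.
'which report' is the direct object of 'return'. Wh-movement fronts it, leaving a gap right after 'return':
Which report did Hiroshi return ___ to Marco on those grounds?
'return' is word 5.

5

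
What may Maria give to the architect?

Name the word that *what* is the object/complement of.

In situ: Maria may give what to the architect.
'what' functions as the direct object of 'give'. Wh-movement fronts it, leaving a gap right after 'give':
What may Maria give ___ to the architect?

give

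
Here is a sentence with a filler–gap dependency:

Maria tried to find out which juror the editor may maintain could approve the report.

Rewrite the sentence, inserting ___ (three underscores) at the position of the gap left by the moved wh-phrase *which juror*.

Before movement: The editor may maintain which juror could approve the report.
'which juror' functions as the subject of the clause embedded under 'maintain'. The gap is right after 'maintain'.

Maria tried to find out which juror the editor may maintain ___ could approve the report.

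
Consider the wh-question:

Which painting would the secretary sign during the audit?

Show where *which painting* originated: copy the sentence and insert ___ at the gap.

Underlying clause: The secretary would sign which painting during the audit.
'which painting' is the direct object of 'sign'. The gap is right after 'sign'.

Which painting would the secretary sign ___ during the audit?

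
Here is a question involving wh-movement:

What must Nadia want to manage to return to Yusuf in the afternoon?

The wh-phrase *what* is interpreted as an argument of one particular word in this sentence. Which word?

In situ: Nadia must want to manage to return what to Yusuf in the afternoon.
'what' is the direct object of 'return'. Fronting leaves a gap immediately after 'return':
What must Nadia want to manage to return ___ to Yusuf in the afternoon?

return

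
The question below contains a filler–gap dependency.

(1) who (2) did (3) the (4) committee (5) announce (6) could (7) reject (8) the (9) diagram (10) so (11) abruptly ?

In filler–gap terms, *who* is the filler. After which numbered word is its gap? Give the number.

5

In situ: The committee did announce who could reject the diagram so abruptly.
'who' functions as the subject of the clause embedded under 'announce'. Wh-movement fronts it, leaving a gap right after 'announce':
Who did the committee announce ___ could reject the diagram so abruptly?
'announce' is word 5.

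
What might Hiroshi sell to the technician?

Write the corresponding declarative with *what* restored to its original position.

Hiroshi might sell what to the technician.

'what' is the direct object of 'sell'. Fronting leaves a gap immediately after 'sell':
What might Hiroshi sell ___ to the technician?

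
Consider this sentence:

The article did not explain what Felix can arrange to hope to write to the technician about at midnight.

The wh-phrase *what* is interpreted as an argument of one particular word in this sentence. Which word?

about

Underlying clause: Felix can arrange to hope to write to the technician about what at midnight.
The filler 'what' is interpreted as the object of the preposition 'about'. Wh-movement fronts it, leaving a gap right after 'about':
The article did not explain what Felix can arrange to hope to write to the technician about ___ at midnight.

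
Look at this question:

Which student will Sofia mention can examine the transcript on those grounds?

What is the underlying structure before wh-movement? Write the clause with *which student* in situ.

Sofia will mention which student can examine the transcript on those grounds.

'which student' is the subject of the clause embedded under 'mention'. It moves to the left edge, and the trace sits right after 'mention':
Which student will Sofia mention ___ can examine the transcript on those grounds?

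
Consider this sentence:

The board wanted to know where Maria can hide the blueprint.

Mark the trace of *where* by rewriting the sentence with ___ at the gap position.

Underlying clause: Maria can hide the blueprint where.
'where' is the locative complement of 'hide'. The gap is right after 'blueprint'.

The board wanted to know where Maria can hide the blueprint ___.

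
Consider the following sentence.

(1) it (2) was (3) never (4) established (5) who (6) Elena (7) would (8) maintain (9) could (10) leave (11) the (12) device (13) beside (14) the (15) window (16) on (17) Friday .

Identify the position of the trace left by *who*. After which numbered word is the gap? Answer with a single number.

Before movement: Elena would maintain who could leave the device beside the window on Friday.
'who' is the subject of the clause embedded under 'maintain'. It moves to the left edge, and the trace sits right after 'maintain':
It was never established who Elena would maintain ___ could leave the device beside the window on Friday.
'maintain' is word 8.

8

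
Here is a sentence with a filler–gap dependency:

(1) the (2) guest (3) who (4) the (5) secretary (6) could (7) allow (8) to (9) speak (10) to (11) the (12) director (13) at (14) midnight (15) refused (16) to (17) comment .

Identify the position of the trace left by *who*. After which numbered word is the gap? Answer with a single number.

7

The filler 'who' is interpreted as the direct object of 'allow'. It moves to the left edge, and the trace sits right after 'allow':
The guest who the secretary could allow ___ to speak to the director at midnight refused to comment.
'allow' is word 7.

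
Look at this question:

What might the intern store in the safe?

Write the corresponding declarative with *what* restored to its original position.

The intern might store what in the safe.

The filler 'what' is interpreted as the direct object of 'store'. Wh-movement fronts it, leaving a gap right after 'store':
What might the intern store ___ in the safe?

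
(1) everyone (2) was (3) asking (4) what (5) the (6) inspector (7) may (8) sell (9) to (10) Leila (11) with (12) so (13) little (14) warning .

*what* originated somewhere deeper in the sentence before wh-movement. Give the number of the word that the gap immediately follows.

Pre-movement form: The inspector may sell what to Leila with so little warning.
The filler 'what' is interpreted as the direct object of 'sell'. Wh-movement fronts it, leaving a gap right after 'sell':
Everyone was asking what the inspector may sell ___ to Leila with so little warning.
'sell' is word 8.

8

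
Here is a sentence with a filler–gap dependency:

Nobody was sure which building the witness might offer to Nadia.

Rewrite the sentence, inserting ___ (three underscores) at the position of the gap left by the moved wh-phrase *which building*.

Nobody was sure which building the witness might offer ___ to Nadia.

Before movement: The witness might offer which building to Nadia.
'which building' functions as the direct object of 'offer'. The gap is right after 'offer'.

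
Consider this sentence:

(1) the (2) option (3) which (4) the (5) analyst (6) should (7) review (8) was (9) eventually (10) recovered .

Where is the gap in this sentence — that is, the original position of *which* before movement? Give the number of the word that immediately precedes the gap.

'which' functions as the direct object of 'review'. It moves to the left edge, and the trace sits right after 'review':
The option which the analyst should review ___ was eventually recovered.
'review' is word 7.

7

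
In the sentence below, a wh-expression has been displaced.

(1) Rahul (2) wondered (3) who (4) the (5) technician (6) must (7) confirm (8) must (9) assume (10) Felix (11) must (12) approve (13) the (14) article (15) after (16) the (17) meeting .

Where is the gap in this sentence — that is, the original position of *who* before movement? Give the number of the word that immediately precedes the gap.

Underlying clause: The technician must confirm who must assume Felix must approve the article after the meeting.
'who' functions as the subject of the clause embedded under 'confirm'. It moves to the left edge, and the trace sits right after 'confirm':
Rahul wondered who the technician must confirm ___ must assume Felix must approve the article after the meeting.
'confirm' is word 7.

7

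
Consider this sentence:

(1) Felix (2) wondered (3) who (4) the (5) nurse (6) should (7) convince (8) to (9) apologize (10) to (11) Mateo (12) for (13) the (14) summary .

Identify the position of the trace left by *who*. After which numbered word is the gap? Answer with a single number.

Before movement: The nurse should convince who to apologize to Mateo for the summary.
'who' is the direct object of 'convince'. It moves to the left edge, and the trace sits right after 'convince':
Felix wondered who the nurse should convince ___ to apologize to Mateo for the summary.
'convince' is word 7.

7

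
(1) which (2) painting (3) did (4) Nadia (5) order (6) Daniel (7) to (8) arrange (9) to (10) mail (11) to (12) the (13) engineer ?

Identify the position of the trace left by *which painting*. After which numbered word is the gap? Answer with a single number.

Before movement: Nadia did order Daniel to arrange to mail which painting to the engineer.
The filler 'which painting' is interpreted as the direct object of 'mail'. Fronting leaves a gap immediately after 'mail':
Which painting did Nadia order Daniel to arrange to mail ___ to the engineer?
'mail' is word 10.

10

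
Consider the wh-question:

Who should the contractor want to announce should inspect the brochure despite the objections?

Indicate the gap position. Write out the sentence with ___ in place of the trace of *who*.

Underlying clause: The contractor should want to announce who should inspect the brochure despite the objections.
The filler 'who' is interpreted as the subject of the clause embedded under 'announce'. The gap is right after 'announce'.

Who should the contractor want to announce ___ should inspect the brochure despite the objections?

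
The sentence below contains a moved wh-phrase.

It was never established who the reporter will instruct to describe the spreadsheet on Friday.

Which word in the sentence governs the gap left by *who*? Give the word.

Underlying clause: The reporter will instruct who to describe the spreadsheet on Friday.
The filler 'who' is interpreted as the direct object of 'instruct'. Fronting leaves a gap immediately after 'instruct':
It was never established who the reporter will instruct ___ to describe the spreadsheet on Friday.

instruct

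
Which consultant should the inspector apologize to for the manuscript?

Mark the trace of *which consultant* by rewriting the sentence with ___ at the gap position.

Which consultant should the inspector apologize to ___ for the manuscript?

Pre-movement form: The inspector should apologize to which consultant for the manuscript.
'which consultant' functions as the object of the preposition 'to'. The gap is right after 'to'.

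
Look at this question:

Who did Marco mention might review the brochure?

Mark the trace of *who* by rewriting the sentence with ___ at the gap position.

Before movement: Marco did mention who might review the brochure.
'who' is the subject of the clause embedded under 'mention'. The gap is right after 'mention'.

Who did Marco mention ___ might review the brochure?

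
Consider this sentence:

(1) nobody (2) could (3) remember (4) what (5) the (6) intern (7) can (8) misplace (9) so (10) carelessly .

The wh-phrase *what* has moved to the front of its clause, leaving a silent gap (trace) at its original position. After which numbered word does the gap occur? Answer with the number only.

Pre-movement form: The intern can misplace what so carelessly.
'what' functions as the direct object of 'misplace'. It moves to the left edge, and the trace sits right after 'misplace':
Nobody could remember what the intern can misplace ___ so carelessly.
'misplace' is word 8.

8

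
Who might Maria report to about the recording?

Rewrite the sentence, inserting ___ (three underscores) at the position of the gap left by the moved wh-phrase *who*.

In situ: Maria might report to who about the recording.
'who' functions as the object of the preposition 'to'. The gap is right after 'to'.

Who might Maria report to ___ about the recording?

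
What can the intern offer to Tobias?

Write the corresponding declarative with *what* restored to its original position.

The intern can offer what to Tobias.

'what' functions as the direct object of 'offer'. Wh-movement fronts it, leaving a gap right after 'offer':
What can the intern offer ___ to Tobias?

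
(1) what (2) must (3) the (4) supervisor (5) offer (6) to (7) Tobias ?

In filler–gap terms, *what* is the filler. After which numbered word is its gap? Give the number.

5

In situ: The supervisor must offer what to Tobias.
The filler 'what' is interpreted as the direct object of 'offer'. Fronting leaves a gap immediately after 'offer':
What must the supervisor offer ___ to Tobias?
'offer' is word 5.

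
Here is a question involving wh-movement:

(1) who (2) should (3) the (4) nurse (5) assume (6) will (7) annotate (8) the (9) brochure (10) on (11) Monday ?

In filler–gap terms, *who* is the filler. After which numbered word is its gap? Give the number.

In situ: The nurse should assume who will annotate the brochure on Monday.
'who' is the subject of the clause embedded under 'assume'. It moves to the left edge, and the trace sits right after 'assume':
Who should the nurse assume ___ will annotate the brochure on Monday?
'assume' is word 5.

5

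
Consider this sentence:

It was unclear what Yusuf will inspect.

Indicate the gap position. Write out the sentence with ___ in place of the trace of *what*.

Pre-movement form: Yusuf will inspect what.
'what' is the direct object of 'inspect'. The gap is right after 'inspect'.

It was unclear what Yusuf will inspect ___.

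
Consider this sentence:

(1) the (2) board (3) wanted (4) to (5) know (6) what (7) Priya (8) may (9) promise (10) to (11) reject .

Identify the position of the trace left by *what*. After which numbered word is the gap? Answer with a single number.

Before movement: Priya may promise to reject what.
The filler 'what' is interpreted as the direct object of 'reject'. Wh-movement fronts it, leaving a gap right after 'reject':
The board wanted to know what Priya may promise to reject ___.
'reject' is word 11.

11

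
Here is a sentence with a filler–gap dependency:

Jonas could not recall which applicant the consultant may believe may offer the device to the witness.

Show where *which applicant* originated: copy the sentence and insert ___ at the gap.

Underlying clause: The consultant may believe which applicant may offer the device to the witness.
'which applicant' is the subject of the clause embedded under 'believe'. The gap is right after 'believe'.

Jonas could not recall which applicant the consultant may believe ___ may offer the device to the witness.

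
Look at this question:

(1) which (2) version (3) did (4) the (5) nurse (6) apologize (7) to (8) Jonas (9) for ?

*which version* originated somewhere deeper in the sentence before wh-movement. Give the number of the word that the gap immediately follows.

Before movement: The nurse did apologize to Jonas for which version.
'which version' is the object of the preposition 'for'. Wh-movement fronts it, leaving a gap right after 'for':
Which version did the nurse apologize to Jonas for ___?
'for' is word 9.

9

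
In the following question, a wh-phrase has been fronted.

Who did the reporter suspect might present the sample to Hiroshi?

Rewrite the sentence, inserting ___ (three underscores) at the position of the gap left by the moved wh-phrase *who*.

In situ: The reporter did suspect who might present the sample to Hiroshi.
'who' functions as the subject of the clause embedded under 'suspect'. The gap is right after 'suspect'.

Who did the reporter suspect ___ might present the sample to Hiroshi?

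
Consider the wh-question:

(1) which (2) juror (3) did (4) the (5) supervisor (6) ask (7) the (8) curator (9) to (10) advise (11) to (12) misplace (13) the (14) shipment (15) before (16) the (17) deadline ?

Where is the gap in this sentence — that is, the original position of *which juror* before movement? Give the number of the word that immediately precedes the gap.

10

In situ: The supervisor did ask the curator to advise which juror to misplace the shipment before the deadline.
The filler 'which juror' is interpreted as the direct object of 'advise'. Wh-movement fronts it, leaving a gap right after 'advise':
Which juror did the supervisor ask the curator to advise ___ to misplace the shipment before the deadline?
'advise' is word 10.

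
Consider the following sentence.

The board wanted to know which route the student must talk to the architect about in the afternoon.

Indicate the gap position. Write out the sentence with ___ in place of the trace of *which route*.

The board wanted to know which route the student must talk to the architect about ___ in the afternoon.

Pre-movement form: The student must talk to the architect about which route in the afternoon.
'which route' is the object of the preposition 'about'. The gap is right after 'about'.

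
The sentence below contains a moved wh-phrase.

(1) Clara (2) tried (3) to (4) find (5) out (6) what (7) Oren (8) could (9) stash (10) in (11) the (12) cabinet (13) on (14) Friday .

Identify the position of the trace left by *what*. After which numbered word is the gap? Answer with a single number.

Underlying clause: Oren could stash what in the cabinet on Friday.
The filler 'what' is interpreted as the direct object of 'stash'. Fronting leaves a gap immediately after 'stash':
Clara tried to find out what Oren could stash ___ in the cabinet on Friday.
'stash' is word 9.

9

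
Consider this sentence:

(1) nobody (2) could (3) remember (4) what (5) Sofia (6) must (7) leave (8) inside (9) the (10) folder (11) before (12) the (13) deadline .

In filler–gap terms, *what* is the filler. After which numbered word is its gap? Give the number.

Pre-movement form: Sofia must leave what inside the folder before the deadline.
The filler 'what' is interpreted as the direct object of 'leave'. Fronting leaves a gap immediately after 'leave':
Nobody could remember what Sofia must leave ___ inside the folder before the deadline.
'leave' is word 7.

7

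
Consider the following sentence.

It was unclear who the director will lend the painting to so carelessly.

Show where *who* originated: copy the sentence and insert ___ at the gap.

It was unclear who the director will lend the painting to ___ so carelessly.

Before movement: The director will lend the painting to who so carelessly.
'who' functions as the object of the preposition 'to' (recipient of 'lend'). The gap is right after 'to'.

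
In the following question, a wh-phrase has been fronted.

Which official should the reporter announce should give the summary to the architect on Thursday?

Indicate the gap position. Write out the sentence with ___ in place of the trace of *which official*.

Before movement: The reporter should announce which official should give the summary to the architect on Thursday.
'which official' functions as the subject of the clause embedded under 'announce'. The gap is right after 'announce'.

Which official should the reporter announce ___ should give the summary to the architect on Thursday?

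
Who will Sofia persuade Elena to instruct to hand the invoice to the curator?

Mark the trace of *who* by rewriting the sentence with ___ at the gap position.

Pre-movement form: Sofia will persuade Elena to instruct who to hand the invoice to the curator.
The filler 'who' is interpreted as the direct object of 'instruct'. The gap is right after 'instruct'.

Who will Sofia persuade Elena to instruct ___ to hand the invoice to the curator?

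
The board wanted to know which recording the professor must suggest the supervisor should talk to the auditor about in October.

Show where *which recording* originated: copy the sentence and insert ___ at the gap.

The board wanted to know which recording the professor must suggest the supervisor should talk to the auditor about ___ in October.

Pre-movement form: The professor must suggest the supervisor should talk to the auditor about which recording in October.
'which recording' functions as the object of the preposition 'about'. The gap is right after 'about'.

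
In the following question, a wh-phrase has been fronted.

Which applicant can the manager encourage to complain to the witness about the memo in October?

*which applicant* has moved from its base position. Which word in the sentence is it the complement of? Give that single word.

Underlying clause: The manager can encourage which applicant to complain to the witness about the memo in October.
The filler 'which applicant' is interpreted as the direct object of 'encourage'. It moves to the left edge, and the trace sits right after 'encourage':
Which applicant can the manager encourage ___ to complain to the witness about the memo in October?

encourage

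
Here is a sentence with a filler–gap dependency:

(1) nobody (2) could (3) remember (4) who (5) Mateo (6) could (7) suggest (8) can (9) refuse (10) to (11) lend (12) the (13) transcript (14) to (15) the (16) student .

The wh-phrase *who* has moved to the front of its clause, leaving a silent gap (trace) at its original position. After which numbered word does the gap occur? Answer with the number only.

7

In situ: Mateo could suggest who can refuse to lend the transcript to the student.
The filler 'who' is interpreted as the subject of the clause embedded under 'suggest'. Wh-movement fronts it, leaving a gap right after 'suggest':
Nobody could remember who Mateo could suggest ___ can refuse to lend the transcript to the student.
'suggest' is word 7.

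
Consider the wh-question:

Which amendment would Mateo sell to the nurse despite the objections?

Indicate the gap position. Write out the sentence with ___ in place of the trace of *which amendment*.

Pre-movement form: Mateo would sell which amendment to the nurse despite the objections.
'which amendment' is the direct object of 'sell'. The gap is right after 'sell'.

Which amendment would Mateo sell ___ to the nurse despite the objections?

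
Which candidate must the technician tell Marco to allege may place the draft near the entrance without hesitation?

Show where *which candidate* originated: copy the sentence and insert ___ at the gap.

Which candidate must the technician tell Marco to allege ___ may place the draft near the entrance without hesitation?

Before movement: The technician must tell Marco to allege which candidate may place the draft near the entrance without hesitation.
'which candidate' is the subject of the clause embedded under 'allege'. The gap is right after 'allege'.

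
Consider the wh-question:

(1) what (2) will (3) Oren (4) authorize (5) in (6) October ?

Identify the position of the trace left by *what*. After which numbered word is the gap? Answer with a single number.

4

In situ: Oren will authorize what in October.
'what' functions as the direct object of 'authorize'. Fronting leaves a gap immediately after 'authorize':
What will Oren authorize ___ in October?
'authorize' is word 4.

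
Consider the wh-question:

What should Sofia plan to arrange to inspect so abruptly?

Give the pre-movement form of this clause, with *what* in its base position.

'what' functions as the direct object of 'inspect'. Wh-movement fronts it, leaving a gap right after 'inspect':
What should Sofia plan to arrange to inspect ___ so abruptly?

Sofia should plan to arrange to inspect what so abruptly.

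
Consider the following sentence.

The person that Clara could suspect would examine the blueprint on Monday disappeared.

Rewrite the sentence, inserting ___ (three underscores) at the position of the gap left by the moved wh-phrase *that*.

The person that Clara could suspect ___ would examine the blueprint on Monday disappeared.

The filler 'that' is interpreted as the subject of the clause embedded under 'suspect'. The gap is right after 'suspect'.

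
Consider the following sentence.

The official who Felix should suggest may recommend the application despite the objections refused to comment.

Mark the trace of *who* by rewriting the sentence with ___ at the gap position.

'who' functions as the subject of the clause embedded under 'suggest'. The gap is right after 'suggest'.

The official who Felix should suggest ___ may recommend the application despite the objections refused to comment.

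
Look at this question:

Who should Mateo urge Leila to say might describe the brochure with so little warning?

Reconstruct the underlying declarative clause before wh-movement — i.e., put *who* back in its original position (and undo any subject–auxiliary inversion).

'who' functions as the subject of the clause embedded under 'say'. Fronting leaves a gap immediately after 'say':
Who should Mateo urge Leila to say ___ might describe the brochure with so little warning?

Mateo should urge Leila to say who might describe the brochure with so little warning.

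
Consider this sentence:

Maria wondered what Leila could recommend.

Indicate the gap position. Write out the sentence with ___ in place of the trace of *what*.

Maria wondered what Leila could recommend ___.

Underlying clause: Leila could recommend what.
'what' is the direct object of 'recommend'. The gap is right after 'recommend'.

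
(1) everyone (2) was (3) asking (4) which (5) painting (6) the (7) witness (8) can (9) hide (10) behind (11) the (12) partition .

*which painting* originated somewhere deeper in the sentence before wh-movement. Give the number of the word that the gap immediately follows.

Pre-movement form: The witness can hide which painting behind the partition.
'which painting' functions as the direct object of 'hide'. Wh-movement fronts it, leaving a gap right after 'hide':
Everyone was asking which painting the witness can hide ___ behind the partition.
'hide' is word 9.

9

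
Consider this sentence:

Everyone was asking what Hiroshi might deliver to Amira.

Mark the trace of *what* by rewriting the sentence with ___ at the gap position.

Underlying clause: Hiroshi might deliver what to Amira.
'what' functions as the direct object of 'deliver'. The gap is right after 'deliver'.

Everyone was asking what Hiroshi might deliver ___ to Amira.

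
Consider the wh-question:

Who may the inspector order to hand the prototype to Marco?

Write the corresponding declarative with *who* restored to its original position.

'who' functions as the direct object of 'order'. Fronting leaves a gap immediately after 'order':
Who may the inspector order ___ to hand the prototype to Marco?

The inspector may order who to hand the prototype to Marco.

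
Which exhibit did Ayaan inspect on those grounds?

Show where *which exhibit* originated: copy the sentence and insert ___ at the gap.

Which exhibit did Ayaan inspect ___ on those grounds?

Pre-movement form: Ayaan did inspect which exhibit on those grounds.
The filler 'which exhibit' is interpreted as the direct object of 'inspect'. The gap is right after 'inspect'.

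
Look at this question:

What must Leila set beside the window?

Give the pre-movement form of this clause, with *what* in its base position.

'what' is the direct object of 'set'. It moves to the left edge, and the trace sits right after 'set':
What must Leila set ___ beside the window?

Leila must set what beside the window.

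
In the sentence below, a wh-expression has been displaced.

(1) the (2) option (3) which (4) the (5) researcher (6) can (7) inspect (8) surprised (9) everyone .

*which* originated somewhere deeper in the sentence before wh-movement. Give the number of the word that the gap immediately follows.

The filler 'which' is interpreted as the direct object of 'inspect'. Fronting leaves a gap immediately after 'inspect':
The option which the researcher can inspect ___ surprised everyone.
'inspect' is word 7.

7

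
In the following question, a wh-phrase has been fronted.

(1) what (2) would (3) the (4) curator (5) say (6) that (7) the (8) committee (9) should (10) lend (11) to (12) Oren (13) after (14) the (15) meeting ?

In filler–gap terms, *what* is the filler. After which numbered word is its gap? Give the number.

Before movement: The curator would say that the committee should lend what to Oren after the meeting.
The filler 'what' is interpreted as the direct object of 'lend'. Fronting leaves a gap immediately after 'lend':
What would the curator say that the committee should lend ___ to Oren after the meeting?
'lend' is word 10.

10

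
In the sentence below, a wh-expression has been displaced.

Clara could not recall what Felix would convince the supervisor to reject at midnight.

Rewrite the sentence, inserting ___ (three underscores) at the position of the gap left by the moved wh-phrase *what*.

Pre-movement form: Felix would convince the supervisor to reject what at midnight.
'what' functions as the direct object of 'reject'. The gap is right after 'reject'.

Clara could not recall what Felix would convince the supervisor to reject ___ at midnight.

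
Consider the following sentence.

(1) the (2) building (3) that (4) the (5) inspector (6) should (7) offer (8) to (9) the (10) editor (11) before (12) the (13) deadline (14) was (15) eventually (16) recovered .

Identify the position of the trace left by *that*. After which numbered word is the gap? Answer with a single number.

The filler 'that' is interpreted as the direct object of 'offer'. Wh-movement fronts it, leaving a gap right after 'offer':
The building that the inspector should offer ___ to the editor before the deadline was eventually recovered.
'offer' is word 7.

7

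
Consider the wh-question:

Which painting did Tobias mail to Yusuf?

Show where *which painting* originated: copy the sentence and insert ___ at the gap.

Which painting did Tobias mail ___ to Yusuf?

Underlying clause: Tobias did mail which painting to Yusuf.
The filler 'which painting' is interpreted as the direct object of 'mail'. The gap is right after 'mail'.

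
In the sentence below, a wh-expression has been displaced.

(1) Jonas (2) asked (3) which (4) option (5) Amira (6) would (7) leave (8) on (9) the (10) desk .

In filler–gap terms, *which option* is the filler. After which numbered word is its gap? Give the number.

In situ: Amira would leave which option on the desk.
The filler 'which option' is interpreted as the direct object of 'leave'. Fronting leaves a gap immediately after 'leave':
Jonas asked which option Amira would leave ___ on the desk.
'leave' is word 7.

7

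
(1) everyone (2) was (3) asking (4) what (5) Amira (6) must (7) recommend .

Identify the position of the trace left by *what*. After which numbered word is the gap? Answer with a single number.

7

Underlying clause: Amira must recommend what.
'what' is the direct object of 'recommend'. Wh-movement fronts it, leaving a gap right after 'recommend':
Everyone was asking what Amira must recommend ___.
'recommend' is word 7.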